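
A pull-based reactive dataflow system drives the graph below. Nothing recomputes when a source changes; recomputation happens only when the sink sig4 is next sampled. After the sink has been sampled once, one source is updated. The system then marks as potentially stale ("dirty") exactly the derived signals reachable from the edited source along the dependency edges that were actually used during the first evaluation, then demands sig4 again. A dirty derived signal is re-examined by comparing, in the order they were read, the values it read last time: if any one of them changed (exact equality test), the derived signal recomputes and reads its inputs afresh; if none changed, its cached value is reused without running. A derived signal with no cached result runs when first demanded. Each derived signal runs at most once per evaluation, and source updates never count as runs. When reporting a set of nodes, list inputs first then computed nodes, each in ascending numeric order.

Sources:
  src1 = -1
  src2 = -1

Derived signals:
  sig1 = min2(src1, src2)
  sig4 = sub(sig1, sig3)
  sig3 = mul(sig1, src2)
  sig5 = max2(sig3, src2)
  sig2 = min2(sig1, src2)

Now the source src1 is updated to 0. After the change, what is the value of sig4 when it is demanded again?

New value of sig4: -2.
Key observation: the change is absorbed at sig1 — it re-runs but produces the same value, and the output's value is unchanged.

First evaluation (everything demanded from the output):
  sig1 = min2(-1, -1) = -1
  sig3 = mul(-1, -1) = 1
  sig4 = sub(-1, 1) = -2

Propagation after the edit:
  sig1: runs — src1 -1->0; result -1 (same value as before).
  sig3: checked — values it read are unchanged (sig1 unchanged, src2 unchanged); reused cached 1 without running.
  sig4: checked — values it read are unchanged (sig1 unchanged, sig3 unchanged); reused cached -2 without running.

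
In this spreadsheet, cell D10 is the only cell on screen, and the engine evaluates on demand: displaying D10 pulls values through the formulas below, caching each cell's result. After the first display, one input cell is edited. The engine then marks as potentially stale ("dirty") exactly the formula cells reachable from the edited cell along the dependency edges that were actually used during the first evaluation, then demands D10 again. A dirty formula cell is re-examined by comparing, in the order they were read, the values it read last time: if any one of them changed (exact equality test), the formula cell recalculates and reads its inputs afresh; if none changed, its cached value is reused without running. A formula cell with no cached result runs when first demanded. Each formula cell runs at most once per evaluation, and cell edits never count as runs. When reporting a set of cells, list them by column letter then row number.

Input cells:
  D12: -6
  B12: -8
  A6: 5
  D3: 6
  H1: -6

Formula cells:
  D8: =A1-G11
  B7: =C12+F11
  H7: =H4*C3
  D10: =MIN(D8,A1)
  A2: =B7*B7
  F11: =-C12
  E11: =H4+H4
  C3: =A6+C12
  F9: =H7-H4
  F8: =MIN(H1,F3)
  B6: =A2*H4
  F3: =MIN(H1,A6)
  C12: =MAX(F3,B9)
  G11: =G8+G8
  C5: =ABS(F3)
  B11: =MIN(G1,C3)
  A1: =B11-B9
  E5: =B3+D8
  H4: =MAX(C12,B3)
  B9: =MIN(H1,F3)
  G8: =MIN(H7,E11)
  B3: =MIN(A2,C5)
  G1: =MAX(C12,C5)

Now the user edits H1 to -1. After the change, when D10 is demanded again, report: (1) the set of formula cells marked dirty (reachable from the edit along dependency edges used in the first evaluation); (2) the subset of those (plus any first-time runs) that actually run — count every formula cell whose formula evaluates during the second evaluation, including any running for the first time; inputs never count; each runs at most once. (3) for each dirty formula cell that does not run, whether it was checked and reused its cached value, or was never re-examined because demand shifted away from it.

Initial pass — values computed on the first demand:
  F3 = MIN(-6, 5) = -6
  B9 = MIN(-6, -6) = -6
  C5 = ABS(-6) = 6
  C12 = MAX(-6, -6) = -6
  C3 = 5 + -6 = -1
  F11 = -(-6) = 6
  B7 = -6 + 6 = 0
  A2 = 0 * 0 = 0
  B3 = MIN(0, 6) = 0
  G1 = MAX(-6, 6) = 6
  B11 = MIN(6, -1) = -1
  A1 = -1 - -6 = 5
  H4 = MAX(-6, 0) = 0
  E11 = 0 + 0 = 0
  H7 = 0 * -1 = 0
  G8 = MIN(0, 0) = 0
  G11 = 0 + 0 = 0
  D8 = 5 - 0 = 5
  D10 = MIN(5, 5) = 5

Second demand — change propagation:
  F3: re-runs because H1 -6->-1; new result -1.
  B9: re-runs because H1 -6->-1; F3 -6->-1; new result -1.
  C5: re-runs because F3 -6->-1; new result 1.
  C12: re-runs because F3 -6->-1; B9 -6->-1; new result -1.
  C3: re-runs because C12 -6->-1; new result 4.
  F11: re-runs because C12 -6->-1; new result 1.
  B7: re-runs because C12 -6->-1; F11 6->1; new result 0 (unchanged).
  A2: re-examined; everything it read last time is the same (B7 unchanged, B7 unchanged) — cache 0 kept, no run.
  B3: re-runs because C5 6->1; new result 0 (unchanged).
  G1: re-runs because C12 -6->-1; C5 6->1; new result 1.
  B11: re-runs because G1 6->1; C3 -1->4; new result 1.
  A1: re-runs because B11 -1->1; B9 -6->-1; new result 2.
  H4: re-runs because C12 -6->-1; new result 0 (unchanged).
  E11: re-examined; everything it read last time is the same (H4 unchanged, H4 unchanged) — cache 0 kept, no run.
  H7: re-runs because C3 -1->4; new result 0 (unchanged).
  G8: re-examined; everything it read last time is the same (H7 unchanged, E11 unchanged) — cache 0 kept, no run.
  G11: re-examined; everything it read last time is the same (G8 unchanged, G8 unchanged) — cache 0 kept, no run.
  D8: re-runs because A1 5->2; new result 2.
  D10: re-runs because D8 5->2; A1 5->2; new result 2.

The important point: at A2 every value read last time is unchanged, so the dirty flag clears without a run.

Dirty set: A1, A2, B3, B7, B9, B11, C3, C5, C12, D8, D10, E11, F3, F11, G1, G8, G11, H4, H7.
Run set: A1, B3, B7, B9, B11, C3, C5, C12, D8, D10, F3, F11, G1, H4, H7 (15 run).
Re-examined without running (cache reused): A2, E11, G8, G11.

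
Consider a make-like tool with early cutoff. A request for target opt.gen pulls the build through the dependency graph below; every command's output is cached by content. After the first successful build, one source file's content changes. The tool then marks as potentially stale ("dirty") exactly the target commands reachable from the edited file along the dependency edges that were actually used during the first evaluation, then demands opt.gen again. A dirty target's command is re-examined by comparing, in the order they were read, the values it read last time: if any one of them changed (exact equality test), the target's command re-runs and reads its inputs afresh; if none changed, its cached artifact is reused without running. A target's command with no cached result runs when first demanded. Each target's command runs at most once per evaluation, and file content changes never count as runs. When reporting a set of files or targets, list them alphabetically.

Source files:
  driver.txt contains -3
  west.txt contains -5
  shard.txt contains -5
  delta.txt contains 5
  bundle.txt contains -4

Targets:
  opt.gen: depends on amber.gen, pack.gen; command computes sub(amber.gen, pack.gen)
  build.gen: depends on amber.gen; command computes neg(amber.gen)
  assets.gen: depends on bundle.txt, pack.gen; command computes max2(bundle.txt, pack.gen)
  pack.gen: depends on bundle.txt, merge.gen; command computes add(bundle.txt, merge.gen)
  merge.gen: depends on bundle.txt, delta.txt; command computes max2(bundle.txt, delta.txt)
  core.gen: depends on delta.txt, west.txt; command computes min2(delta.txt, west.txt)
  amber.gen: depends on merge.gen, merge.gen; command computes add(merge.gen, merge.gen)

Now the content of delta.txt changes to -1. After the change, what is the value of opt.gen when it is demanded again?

Demanding opt.gen again yields 3.

First demand of the output computes:
  merge.gen = max2(-4, 5) = 5
  amber.gen = add(5, 5) = 10
  pack.gen = add(-4, 5) = 1
  opt.gen = sub(10, 1) = 9

After the edit, cleaning proceeds:
  merge.gen: a read changed (delta.txt 5->-1) — executes, giving -1.
  amber.gen: a read changed (merge.gen 5->-1; merge.gen 5->-1) — executes, giving -2.
  pack.gen: a read changed (merge.gen 5->-1) — executes, giving -5.
  opt.gen: a read changed (amber.gen 10->-2; pack.gen 1->-5) — executes, giving 3.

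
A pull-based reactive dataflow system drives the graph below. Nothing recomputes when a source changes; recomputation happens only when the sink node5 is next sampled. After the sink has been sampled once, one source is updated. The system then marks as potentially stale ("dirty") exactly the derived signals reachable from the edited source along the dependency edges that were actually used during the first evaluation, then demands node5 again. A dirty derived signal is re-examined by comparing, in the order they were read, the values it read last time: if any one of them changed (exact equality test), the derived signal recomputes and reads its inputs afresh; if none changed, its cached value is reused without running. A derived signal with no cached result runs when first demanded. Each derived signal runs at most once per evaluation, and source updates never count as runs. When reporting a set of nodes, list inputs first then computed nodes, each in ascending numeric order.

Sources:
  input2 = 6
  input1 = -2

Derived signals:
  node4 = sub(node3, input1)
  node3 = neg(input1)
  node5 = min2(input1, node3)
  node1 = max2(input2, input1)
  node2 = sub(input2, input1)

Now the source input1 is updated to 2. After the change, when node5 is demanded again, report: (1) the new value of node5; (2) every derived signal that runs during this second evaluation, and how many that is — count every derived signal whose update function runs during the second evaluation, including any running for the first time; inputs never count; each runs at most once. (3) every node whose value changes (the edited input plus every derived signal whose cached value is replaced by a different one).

New value of node5: -2.
Derived signals that run: node3, node5 — 2 in total.
Values that change: input1, node3.

First evaluation (everything demanded from the output):
  node3 = neg(-2) = 2
  node5 = min2(-2, 2) = -2

Propagation after the edit:
  node3: runs — input1 -2->2; result -2.
  node5: runs — input1 -2->2; node3 2->-2; result -2 (same value as before).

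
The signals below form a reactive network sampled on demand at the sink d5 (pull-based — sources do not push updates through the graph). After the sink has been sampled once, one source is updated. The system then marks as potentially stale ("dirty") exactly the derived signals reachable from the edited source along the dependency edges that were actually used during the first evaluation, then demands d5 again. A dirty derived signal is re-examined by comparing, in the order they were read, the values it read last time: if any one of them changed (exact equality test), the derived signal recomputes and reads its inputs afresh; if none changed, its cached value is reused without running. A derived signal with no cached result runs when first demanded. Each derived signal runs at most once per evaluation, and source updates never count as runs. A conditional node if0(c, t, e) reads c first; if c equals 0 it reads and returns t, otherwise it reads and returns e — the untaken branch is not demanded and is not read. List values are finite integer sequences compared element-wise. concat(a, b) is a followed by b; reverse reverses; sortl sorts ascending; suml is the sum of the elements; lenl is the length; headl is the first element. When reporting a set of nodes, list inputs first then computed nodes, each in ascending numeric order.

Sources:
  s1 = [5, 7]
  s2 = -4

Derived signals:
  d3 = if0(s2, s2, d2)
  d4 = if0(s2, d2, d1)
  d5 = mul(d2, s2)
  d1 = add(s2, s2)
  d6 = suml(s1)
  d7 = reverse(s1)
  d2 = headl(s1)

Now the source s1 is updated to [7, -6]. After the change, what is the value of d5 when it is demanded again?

d5 now evaluates to -28.

Initial pass — values computed on the first demand:
  d2 = headl([5, 7]) = 5
  d5 = mul(5, -4) = -20

Second demand — change propagation:
  d2: re-runs because s1 [5, 7]->[7, -6]; new result 7.
  d5: re-runs because d2 5->7; new result -28.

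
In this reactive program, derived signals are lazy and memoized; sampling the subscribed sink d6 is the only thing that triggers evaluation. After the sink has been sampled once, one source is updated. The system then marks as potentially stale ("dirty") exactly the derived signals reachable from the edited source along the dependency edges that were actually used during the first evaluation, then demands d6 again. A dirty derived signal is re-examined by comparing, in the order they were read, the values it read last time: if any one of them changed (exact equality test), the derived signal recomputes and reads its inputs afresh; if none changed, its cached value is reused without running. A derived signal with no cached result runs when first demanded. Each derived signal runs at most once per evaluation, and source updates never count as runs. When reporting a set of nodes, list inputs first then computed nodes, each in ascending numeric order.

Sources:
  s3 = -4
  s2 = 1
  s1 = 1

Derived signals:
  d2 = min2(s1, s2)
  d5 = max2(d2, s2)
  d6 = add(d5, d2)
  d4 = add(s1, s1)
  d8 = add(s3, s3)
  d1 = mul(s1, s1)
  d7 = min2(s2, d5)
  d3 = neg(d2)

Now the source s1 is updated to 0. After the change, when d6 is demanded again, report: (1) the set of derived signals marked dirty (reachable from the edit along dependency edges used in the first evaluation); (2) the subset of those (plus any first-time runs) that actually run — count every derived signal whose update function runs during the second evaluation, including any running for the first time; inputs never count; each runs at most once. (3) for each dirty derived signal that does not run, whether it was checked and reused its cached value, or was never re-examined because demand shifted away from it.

The edit dirties: d2, d5, d6.
3 derived signals run: d2, d5, d6.
No dirty derived signal escaped a run.

First demand of the output computes:
  d2 = min2(1, 1) = 1
  d5 = max2(1, 1) = 1
  d6 = add(1, 1) = 2

After the edit, cleaning proceeds:
  d2: a read changed (s1 1->0) — executes, giving 0.
  d5: a read changed (d2 1->0) — executes, giving 1 — identical to its old value.
  d6: a read changed (d2 1->0) — executes, giving 1.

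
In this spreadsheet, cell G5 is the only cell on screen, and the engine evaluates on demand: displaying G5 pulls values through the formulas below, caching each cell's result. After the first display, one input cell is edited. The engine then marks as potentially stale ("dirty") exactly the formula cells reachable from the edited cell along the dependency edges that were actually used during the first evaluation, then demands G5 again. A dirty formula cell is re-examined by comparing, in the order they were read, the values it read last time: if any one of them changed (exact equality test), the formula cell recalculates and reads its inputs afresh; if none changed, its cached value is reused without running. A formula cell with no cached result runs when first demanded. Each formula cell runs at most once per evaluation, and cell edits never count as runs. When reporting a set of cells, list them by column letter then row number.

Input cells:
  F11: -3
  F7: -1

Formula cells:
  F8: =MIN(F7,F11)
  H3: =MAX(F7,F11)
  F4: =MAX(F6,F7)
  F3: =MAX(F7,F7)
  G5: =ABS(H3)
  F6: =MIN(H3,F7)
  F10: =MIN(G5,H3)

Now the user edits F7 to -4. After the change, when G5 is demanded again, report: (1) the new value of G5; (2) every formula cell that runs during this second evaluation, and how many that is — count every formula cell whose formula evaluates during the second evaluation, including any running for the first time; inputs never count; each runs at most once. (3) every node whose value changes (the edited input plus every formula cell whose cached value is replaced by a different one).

G5 now evaluates to 3.
Run set: G5, H3 (2 run).
Changed values: F7, G5, H3.

Initial pass — values computed on the first demand:
  H3 = MAX(-1, -3) = -1
  G5 = ABS(-1) = 1

Second demand — change propagation:
  H3: re-runs because F7 -1->-4; new result -3.
  G5: re-runs because H3 -1->-3; new result 3.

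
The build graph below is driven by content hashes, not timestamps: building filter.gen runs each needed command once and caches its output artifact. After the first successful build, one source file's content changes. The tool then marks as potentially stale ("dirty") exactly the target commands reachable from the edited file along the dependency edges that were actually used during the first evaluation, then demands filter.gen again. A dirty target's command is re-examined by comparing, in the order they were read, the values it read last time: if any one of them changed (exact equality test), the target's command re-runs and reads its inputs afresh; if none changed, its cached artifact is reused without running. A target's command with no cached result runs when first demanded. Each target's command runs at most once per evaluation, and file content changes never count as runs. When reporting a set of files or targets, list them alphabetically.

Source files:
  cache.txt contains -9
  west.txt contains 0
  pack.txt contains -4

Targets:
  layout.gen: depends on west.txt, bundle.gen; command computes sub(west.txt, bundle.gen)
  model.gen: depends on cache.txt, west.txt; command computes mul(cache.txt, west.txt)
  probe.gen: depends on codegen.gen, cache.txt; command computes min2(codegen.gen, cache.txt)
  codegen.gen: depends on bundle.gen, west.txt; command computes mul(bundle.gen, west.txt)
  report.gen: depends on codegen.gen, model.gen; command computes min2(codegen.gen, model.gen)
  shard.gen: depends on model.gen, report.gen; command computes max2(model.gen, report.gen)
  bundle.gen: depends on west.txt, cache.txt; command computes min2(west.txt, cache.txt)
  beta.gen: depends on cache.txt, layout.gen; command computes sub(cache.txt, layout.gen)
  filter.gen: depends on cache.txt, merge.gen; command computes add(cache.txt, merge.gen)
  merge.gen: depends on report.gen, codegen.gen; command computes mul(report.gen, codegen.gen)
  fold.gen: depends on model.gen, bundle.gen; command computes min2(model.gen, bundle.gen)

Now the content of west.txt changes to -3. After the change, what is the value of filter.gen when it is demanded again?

filter.gen now evaluates to 720.

Initial pass — values computed on the first demand:
  bundle.gen = min2(0, -9) = -9
  codegen.gen = mul(-9, 0) = 0
  model.gen = mul(-9, 0) = 0
  report.gen = min2(0, 0) = 0
  merge.gen = mul(0, 0) = 0
  filter.gen = add(-9, 0) = -9

Second demand — change propagation:
  bundle.gen: re-runs because west.txt 0->-3; new result -9 (unchanged).
  codegen.gen: re-runs because west.txt 0->-3; new result 27.
  model.gen: re-runs because west.txt 0->-3; new result 27.
  report.gen: re-runs because codegen.gen 0->27; model.gen 0->27; new result 27.
  merge.gen: re-runs because report.gen 0->27; codegen.gen 0->27; new result 729.
  filter.gen: re-runs because merge.gen 0->729; new result 720.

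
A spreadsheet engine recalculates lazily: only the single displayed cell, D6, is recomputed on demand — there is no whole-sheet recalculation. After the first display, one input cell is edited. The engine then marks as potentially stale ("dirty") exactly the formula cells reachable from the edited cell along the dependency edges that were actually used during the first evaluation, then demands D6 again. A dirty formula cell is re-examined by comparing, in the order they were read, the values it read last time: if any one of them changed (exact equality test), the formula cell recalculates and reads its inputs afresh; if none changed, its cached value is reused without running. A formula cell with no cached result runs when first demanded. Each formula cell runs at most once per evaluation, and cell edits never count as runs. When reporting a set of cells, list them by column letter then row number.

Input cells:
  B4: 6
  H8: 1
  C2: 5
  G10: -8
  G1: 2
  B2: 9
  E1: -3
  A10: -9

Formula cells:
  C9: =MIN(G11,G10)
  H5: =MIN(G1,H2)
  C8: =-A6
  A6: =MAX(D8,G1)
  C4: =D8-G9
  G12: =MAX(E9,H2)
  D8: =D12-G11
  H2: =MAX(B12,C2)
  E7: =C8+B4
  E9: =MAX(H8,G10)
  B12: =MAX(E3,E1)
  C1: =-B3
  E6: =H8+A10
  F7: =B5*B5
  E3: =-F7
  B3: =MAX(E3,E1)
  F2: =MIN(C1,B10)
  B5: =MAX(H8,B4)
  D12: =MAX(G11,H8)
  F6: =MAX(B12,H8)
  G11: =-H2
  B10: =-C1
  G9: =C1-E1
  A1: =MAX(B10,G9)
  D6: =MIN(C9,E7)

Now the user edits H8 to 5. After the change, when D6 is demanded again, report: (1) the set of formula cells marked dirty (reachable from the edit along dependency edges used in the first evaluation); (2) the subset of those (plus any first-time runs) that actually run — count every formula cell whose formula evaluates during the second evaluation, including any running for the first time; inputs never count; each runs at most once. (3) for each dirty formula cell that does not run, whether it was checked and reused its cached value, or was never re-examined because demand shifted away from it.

First evaluation (everything demanded from the output):
  B5 = MAX(1, 6) = 6
  F7 = 6 * 6 = 36
  E3 = -(36) = -36
  B12 = MAX(-36, -3) = -3
  H2 = MAX(-3, 5) = 5
  G11 = -(5) = -5
  C9 = MIN(-5, -8) = -8
  D12 = MAX(-5, 1) = 1
  D8 = 1 - -5 = 6
  A6 = MAX(6, 2) = 6
  C8 = -(6) = -6
  E7 = -6 + 6 = 0
  D6 = MIN(-8, 0) = -8

Propagation after the edit:
  B5: runs — H8 1->5; result 6 (same value as before).
  F7: checked — values it read are unchanged (B5 unchanged, B5 unchanged); reused cached 36 without running.
  E3: checked — values it read are unchanged (F7 unchanged); reused cached -36 without running.
  B12: checked — values it read are unchanged (E3 unchanged, E1 unchanged); reused cached -3 without running.
  H2: checked — values it read are unchanged (B12 unchanged, C2 unchanged); reused cached 5 without running.
  G11: checked — values it read are unchanged (H2 unchanged); reused cached -5 without running.
  C9: checked — values it read are unchanged (G11 unchanged, G10 unchanged); reused cached -8 without running.
  D12: runs — H8 1->5; result 5.
  D8: runs — D12 1->5; result 10.
  A6: runs — D8 6->10; result 10.
  C8: runs — A6 6->10; result -10.
  E7: runs — C8 -6->-10; result -4.
  D6: runs — E7 0->-4; result -8 (same value as before).

Key observation: the cutoff stops propagation at F7 — its inputs' values are unchanged, so it reuses its cache.

Marked dirty: A6, B5, B12, C8, C9, D6, D8, D12, E3, E7, F7, G11, H2.
Formula cells that run: A6, B5, C8, D6, D8, D12, E7 — 7 in total.
Checked but reused from cache: B12, C9, E3, F7, G11, H2.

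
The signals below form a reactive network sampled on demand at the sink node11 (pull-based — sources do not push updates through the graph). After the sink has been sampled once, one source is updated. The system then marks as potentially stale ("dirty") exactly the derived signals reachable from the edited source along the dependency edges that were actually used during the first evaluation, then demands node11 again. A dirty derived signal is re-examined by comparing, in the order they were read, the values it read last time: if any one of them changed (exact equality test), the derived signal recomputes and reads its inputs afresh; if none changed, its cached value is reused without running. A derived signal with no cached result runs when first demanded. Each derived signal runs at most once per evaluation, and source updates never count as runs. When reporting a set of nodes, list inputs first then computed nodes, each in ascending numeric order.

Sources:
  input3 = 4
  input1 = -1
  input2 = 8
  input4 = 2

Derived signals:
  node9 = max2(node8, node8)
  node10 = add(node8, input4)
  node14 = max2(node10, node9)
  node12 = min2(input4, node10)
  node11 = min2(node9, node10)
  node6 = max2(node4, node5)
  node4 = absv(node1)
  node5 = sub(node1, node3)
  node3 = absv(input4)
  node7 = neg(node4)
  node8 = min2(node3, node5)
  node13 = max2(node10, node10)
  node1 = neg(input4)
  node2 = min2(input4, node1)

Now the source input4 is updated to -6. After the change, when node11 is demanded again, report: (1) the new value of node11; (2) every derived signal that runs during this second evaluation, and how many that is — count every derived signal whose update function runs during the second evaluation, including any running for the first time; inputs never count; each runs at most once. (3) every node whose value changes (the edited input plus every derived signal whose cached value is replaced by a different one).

node11 now evaluates to -6.
Run set: node1, node3, node5, node8, node9, node10, node11 (7 run).
Changed values: input4, node1, node3, node5, node8, node9, node10, node11.

Initial pass — values computed on the first demand:
  node1 = neg(2) = -2
  node3 = absv(2) = 2
  node5 = sub(-2, 2) = -4
  node8 = min2(2, -4) = -4
  node9 = max2(-4, -4) = -4
  node10 = add(-4, 2) = -2
  node11 = min2(-4, -2) = -4

Second demand — change propagation:
  node1: re-runs because input4 2->-6; new result 6.
  node3: re-runs because input4 2->-6; new result 6.
  node5: re-runs because node1 -2->6; node3 2->6; new result 0.
  node8: re-runs because node3 2->6; node5 -4->0; new result 0.
  node9: re-runs because node8 -4->0; node8 -4->0; new result 0.
  node10: re-runs because node8 -4->0; input4 2->-6; new result -6.
  node11: re-runs because node9 -4->0; node10 -2->-6; new result -6.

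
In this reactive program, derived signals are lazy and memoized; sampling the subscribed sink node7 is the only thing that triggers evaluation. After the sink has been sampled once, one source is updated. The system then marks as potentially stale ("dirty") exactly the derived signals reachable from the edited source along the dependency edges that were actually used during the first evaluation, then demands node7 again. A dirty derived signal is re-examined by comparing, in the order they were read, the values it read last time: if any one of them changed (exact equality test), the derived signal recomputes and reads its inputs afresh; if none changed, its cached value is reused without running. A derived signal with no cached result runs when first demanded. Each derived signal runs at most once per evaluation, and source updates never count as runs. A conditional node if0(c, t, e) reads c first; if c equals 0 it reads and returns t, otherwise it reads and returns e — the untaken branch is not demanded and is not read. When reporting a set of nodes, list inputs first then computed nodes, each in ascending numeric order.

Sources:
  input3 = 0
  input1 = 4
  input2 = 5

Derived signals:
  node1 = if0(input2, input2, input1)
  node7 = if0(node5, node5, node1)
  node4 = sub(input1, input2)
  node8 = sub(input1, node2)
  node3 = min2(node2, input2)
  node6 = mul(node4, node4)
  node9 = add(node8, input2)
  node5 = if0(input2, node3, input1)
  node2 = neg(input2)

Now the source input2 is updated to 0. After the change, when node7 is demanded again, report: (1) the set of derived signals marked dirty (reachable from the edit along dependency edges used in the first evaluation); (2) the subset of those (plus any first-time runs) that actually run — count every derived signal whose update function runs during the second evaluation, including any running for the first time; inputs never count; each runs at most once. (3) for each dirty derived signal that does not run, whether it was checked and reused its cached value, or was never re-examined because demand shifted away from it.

The edit dirties: node1, node5, node7.
4 derived signals run: node2, node3, node5, node7.
Unvisited dirty nodes (no longer demanded): node1.
Note the branch switch — demand abandons node1, which is never re-examined.

First demand of the output computes:
  node1 = if0(input2=5 -> else branch input1) = 4
  node5 = if0(input2=5 -> else branch input1) = 4
  node7 = if0(node5=4 -> else branch node1) = 4

After the edit, cleaning proceeds:
  node1: stays stale; no demand reaches it after the flip.
  node2: had never run; runs now, result 0.
  node3: had never run; runs now, result 0.
  node5: a read changed (input2 5->0) — executes, giving 0.
  node7: a read changed (node5 4->0) — executes, giving 0.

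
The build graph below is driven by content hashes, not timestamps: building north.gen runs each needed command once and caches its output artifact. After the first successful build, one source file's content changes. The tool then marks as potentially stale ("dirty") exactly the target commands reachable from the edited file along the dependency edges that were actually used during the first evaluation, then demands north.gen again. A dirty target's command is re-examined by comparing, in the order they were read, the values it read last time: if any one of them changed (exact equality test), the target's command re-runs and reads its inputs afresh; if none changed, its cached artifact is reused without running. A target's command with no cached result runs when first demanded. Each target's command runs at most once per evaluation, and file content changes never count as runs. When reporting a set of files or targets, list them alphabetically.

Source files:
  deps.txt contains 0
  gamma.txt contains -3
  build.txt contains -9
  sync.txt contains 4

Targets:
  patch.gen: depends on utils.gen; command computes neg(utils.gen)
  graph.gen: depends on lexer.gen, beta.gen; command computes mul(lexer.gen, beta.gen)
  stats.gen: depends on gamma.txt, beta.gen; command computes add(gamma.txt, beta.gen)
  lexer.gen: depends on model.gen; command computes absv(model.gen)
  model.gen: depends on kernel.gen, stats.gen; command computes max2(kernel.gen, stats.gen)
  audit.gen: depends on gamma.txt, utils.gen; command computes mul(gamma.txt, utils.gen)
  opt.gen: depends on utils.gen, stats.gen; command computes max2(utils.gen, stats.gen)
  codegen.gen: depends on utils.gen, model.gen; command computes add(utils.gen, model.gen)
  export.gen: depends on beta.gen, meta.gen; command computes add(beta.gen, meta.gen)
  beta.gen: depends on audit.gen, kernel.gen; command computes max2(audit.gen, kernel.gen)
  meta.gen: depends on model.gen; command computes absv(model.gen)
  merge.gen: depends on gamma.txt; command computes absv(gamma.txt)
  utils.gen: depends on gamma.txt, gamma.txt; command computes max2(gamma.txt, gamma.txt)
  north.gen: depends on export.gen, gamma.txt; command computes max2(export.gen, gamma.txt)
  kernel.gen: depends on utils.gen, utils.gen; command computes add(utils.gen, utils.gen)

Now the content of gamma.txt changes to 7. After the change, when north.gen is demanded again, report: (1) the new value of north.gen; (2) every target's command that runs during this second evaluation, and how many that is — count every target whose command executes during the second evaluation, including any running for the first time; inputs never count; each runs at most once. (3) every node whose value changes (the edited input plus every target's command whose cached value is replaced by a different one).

Initial pass — values computed on the first demand:
  utils.gen = max2(-3, -3) = -3
  audit.gen = mul(-3, -3) = 9
  kernel.gen = add(-3, -3) = -6
  beta.gen = max2(9, -6) = 9
  stats.gen = add(-3, 9) = 6
  model.gen = max2(-6, 6) = 6
  meta.gen = absv(6) = 6
  export.gen = add(9, 6) = 15
  north.gen = max2(15, -3) = 15

Second demand — change propagation:
  utils.gen: re-runs because gamma.txt -3->7; gamma.txt -3->7; new result 7.
  audit.gen: re-runs because gamma.txt -3->7; utils.gen -3->7; new result 49.
  kernel.gen: re-runs because utils.gen -3->7; utils.gen -3->7; new result 14.
  beta.gen: re-runs because audit.gen 9->49; kernel.gen -6->14; new result 49.
  stats.gen: re-runs because gamma.txt -3->7; beta.gen 9->49; new result 56.
  model.gen: re-runs because kernel.gen -6->14; stats.gen 6->56; new result 56.
  meta.gen: re-runs because model.gen 6->56; new result 56.
  export.gen: re-runs because beta.gen 9->49; meta.gen 6->56; new result 105.
  north.gen: re-runs because export.gen 15->105; gamma.txt -3->7; new result 105.

north.gen now evaluates to 105.
Run set: audit.gen, beta.gen, export.gen, kernel.gen, meta.gen, model.gen, north.gen, stats.gen, utils.gen (9 run).
Changed values: audit.gen, beta.gen, export.gen, gamma.txt, kernel.gen, meta.gen, model.gen, north.gen, stats.gen, utils.gen.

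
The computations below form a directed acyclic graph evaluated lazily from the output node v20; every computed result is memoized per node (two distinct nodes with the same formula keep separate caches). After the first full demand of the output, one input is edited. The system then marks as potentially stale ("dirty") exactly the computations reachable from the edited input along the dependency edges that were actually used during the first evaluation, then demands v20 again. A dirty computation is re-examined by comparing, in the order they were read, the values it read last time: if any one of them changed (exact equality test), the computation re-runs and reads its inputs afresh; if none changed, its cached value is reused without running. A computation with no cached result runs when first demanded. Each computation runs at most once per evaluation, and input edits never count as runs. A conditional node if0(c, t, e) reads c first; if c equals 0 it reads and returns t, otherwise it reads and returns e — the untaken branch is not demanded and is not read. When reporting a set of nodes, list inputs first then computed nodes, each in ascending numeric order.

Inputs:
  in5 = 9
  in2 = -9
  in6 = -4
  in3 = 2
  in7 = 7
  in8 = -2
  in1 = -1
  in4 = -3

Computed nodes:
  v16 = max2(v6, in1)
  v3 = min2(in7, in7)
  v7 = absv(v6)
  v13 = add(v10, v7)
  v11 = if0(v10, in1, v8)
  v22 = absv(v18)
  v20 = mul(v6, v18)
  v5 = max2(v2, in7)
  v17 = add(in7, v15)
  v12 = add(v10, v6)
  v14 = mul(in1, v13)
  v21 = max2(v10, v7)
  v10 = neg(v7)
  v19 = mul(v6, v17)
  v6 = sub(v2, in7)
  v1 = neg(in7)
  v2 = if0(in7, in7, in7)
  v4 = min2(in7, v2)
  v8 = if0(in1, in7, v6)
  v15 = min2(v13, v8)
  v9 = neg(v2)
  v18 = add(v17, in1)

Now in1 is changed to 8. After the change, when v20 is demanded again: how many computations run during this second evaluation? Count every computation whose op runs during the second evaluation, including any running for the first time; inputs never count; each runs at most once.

3 computations run: v8, v18, v20.
Note where the cutoff bites: v15 is checked, finds nothing changed, and keeps its cache.

First demand of the output computes:
  v2 = if0(in7=7 -> else branch in7) = 7
  v6 = sub(7, 7) = 0
  v7 = absv(0) = 0
  v8 = if0(in1=-1 -> else branch v6) = 0
  v10 = neg(0) = 0
  v13 = add(0, 0) = 0
  v15 = min2(0, 0) = 0
  v17 = add(7, 0) = 7
  v18 = add(7, -1) = 6
  v20 = mul(0, 6) = 0

After the edit, cleaning proceeds:
  v8: a read changed (in1 -1->8) — executes, giving 0 — identical to its old value.
  v15: dirty, but its reads are unchanged (v13 unchanged, v8 unchanged); cached 0 stands.
  v17: dirty, but its reads are unchanged (in7 unchanged, v15 unchanged); cached 7 stands.
  v18: a read changed (in1 -1->8) — executes, giving 15.
  v20: a read changed (v18 6->15) — executes, giving 0 — identical to its old value.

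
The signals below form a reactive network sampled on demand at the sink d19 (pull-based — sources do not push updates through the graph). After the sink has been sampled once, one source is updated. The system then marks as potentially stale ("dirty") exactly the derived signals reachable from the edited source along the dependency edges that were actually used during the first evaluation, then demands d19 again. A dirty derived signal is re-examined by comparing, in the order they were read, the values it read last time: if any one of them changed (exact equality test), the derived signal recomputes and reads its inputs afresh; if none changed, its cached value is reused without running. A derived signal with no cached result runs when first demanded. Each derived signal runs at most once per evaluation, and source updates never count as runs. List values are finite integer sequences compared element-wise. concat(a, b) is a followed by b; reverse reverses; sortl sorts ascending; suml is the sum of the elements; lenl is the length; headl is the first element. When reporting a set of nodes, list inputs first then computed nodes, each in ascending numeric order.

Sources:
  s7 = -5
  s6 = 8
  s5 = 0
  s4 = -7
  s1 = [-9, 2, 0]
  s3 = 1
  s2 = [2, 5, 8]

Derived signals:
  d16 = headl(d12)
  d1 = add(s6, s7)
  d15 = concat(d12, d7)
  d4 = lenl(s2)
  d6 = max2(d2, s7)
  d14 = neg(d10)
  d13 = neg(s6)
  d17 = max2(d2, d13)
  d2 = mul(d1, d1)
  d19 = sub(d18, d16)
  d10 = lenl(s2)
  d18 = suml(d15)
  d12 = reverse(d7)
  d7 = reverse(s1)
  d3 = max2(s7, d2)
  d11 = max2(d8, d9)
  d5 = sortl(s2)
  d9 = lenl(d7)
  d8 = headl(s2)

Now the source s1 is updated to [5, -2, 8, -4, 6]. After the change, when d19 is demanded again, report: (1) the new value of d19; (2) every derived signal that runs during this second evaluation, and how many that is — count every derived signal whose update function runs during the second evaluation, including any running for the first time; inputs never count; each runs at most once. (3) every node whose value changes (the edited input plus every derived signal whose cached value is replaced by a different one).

d19 now evaluates to 21.
Run set: d7, d12, d15, d16, d18, d19 (6 run).
Changed values: s1, d7, d12, d15, d16, d18, d19.

Initial pass — values computed on the first demand:
  d7 = reverse([-9, 2, 0]) = [0, 2, -9]
  d12 = reverse([0, 2, -9]) = [-9, 2, 0]
  d15 = concat([-9, 2, 0], [0, 2, -9]) = [-9, 2, 0, 0, 2, -9]
  d16 = headl([-9, 2, 0]) = -9
  d18 = suml([-9, 2, 0, 0, 2, -9]) = -14
  d19 = sub(-14, -9) = -5

Second demand — change propagation:
  d7: re-runs because s1 [-9, 2, 0]->[5, -2, 8, -4, 6]; new result [6, -4, 8, -2, 5].
  d12: re-runs because d7 [0, 2, -9]->[6, -4, 8, -2, 5]; new result [5, -2, 8, -4, 6].
  d15: re-runs because d12 [-9, 2, 0]->[5, -2, 8, -4, 6]; d7 [0, 2, -9]->[6, -4, 8, -2, 5]; new result [5, -2, 8, -4, 6, 6, -4, 8, -2, 5].
  d16: re-runs because d12 [-9, 2, 0]->[5, -2, 8, -4, 6]; new result 5.
  d18: re-runs because d15 [-9, 2, 0, 0, 2, -9]->[5, -2, 8, -4, 6, 6, -4, 8, -2, 5]; new result 26.
  d19: re-runs because d18 -14->26; d16 -9->5; new result 21.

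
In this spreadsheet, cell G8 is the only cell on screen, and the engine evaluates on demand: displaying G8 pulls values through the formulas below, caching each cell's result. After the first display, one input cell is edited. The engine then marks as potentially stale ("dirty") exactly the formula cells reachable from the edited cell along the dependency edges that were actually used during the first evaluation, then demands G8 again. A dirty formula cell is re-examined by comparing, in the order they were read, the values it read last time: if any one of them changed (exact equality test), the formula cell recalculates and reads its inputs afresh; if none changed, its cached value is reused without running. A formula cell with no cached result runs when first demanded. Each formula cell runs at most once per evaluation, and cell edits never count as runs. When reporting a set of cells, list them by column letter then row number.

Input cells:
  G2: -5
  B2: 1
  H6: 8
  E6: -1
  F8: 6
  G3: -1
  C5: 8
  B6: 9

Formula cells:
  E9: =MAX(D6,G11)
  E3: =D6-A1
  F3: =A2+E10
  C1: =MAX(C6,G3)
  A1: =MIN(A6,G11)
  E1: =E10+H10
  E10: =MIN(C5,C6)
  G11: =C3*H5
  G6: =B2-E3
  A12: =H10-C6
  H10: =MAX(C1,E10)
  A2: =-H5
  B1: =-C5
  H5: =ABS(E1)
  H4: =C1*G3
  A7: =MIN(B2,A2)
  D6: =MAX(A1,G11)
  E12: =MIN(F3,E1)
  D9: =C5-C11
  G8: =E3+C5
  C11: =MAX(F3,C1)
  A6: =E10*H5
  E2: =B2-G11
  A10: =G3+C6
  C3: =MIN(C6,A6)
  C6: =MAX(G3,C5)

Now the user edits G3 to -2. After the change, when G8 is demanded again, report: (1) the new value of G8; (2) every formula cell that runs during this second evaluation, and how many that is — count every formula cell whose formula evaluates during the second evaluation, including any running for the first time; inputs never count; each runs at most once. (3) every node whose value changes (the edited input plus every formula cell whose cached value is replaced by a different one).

G8 now evaluates to 8.
Run set: C1, C6 (2 run).
Changed values: G3.
The important point: at E10 every value read last time is unchanged, so the dirty flag clears without a run.

Initial pass — values computed on the first demand:
  C6 = MAX(-1, 8) = 8
  C1 = MAX(8, -1) = 8
  E10 = MIN(8, 8) = 8
  H10 = MAX(8, 8) = 8
  E1 = 8 + 8 = 16
  H5 = ABS(16) = 16
  A6 = 8 * 16 = 128
  C3 = MIN(8, 128) = 8
  G11 = 8 * 16 = 128
  A1 = MIN(128, 128) = 128
  D6 = MAX(128, 128) = 128
  E3 = 128 - 128 = 0
  G8 = 0 + 8 = 8

Second demand — change propagation:
  C6: re-runs because G3 -1->-2; new result 8 (unchanged).
  C1: re-runs because G3 -1->-2; new result 8 (unchanged).
  E10: re-examined; everything it read last time is the same (C5 unchanged, C6 unchanged) — cache 8 kept, no run.
  H10: re-examined; everything it read last time is the same (C1 unchanged, E10 unchanged) — cache 8 kept, no run.
  E1: re-examined; everything it read last time is the same (E10 unchanged, H10 unchanged) — cache 16 kept, no run.
  H5: re-examined; everything it read last time is the same (E1 unchanged) — cache 16 kept, no run.
  A6: re-examined; everything it read last time is the same (E10 unchanged, H5 unchanged) — cache 128 kept, no run.
  C3: re-examined; everything it read last time is the same (C6 unchanged, A6 unchanged) — cache 8 kept, no run.
  G11: re-examined; everything it read last time is the same (C3 unchanged, H5 unchanged) — cache 128 kept, no run.
  A1: re-examined; everything it read last time is the same (A6 unchanged, G11 unchanged) — cache 128 kept, no run.
  D6: re-examined; everything it read last time is the same (A1 unchanged, G11 unchanged) — cache 128 kept, no run.
  E3: re-examined; everything it read last time is the same (D6 unchanged, A1 unchanged) — cache 0 kept, no run.
  G8: re-examined; everything it read last time is the same (E3 unchanged, C5 unchanged) — cache 8 kept, no run.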